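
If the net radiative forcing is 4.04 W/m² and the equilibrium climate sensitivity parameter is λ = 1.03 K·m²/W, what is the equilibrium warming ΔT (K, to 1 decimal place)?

ΔT = 4.2 K

ΔT = λ ΔF = 1.03 × 4.04 = 4.1612 K.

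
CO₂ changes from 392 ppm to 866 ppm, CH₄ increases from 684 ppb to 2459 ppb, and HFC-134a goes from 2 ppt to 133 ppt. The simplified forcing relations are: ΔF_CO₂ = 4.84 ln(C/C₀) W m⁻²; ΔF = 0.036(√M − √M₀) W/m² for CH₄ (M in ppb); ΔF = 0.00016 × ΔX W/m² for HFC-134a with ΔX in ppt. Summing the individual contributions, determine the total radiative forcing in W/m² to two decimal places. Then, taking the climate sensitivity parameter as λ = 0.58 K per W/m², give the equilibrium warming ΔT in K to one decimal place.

ΔF = 4.70 W/m²; ΔT = 2.7 K

CO₂: 4.84 × ln(866/392) = 4.84 × ln(2.20918) = 4.84 × 0.79262 = 3.8363 W/m².
CH₄: 0.036 × (√2459 − √684) = 0.036 × (49.5883 − 26.1534) = 0.036 × 23.4349 = 0.8437 W/m².
HFC-134a: ΔF = 0.00016 × (133 − 2) = 0.00016 × 131 = 0.0210 W/m².
Total ΔF = 3.8363 + 0.8437 + 0.0210 = 4.7010 W/m².
ΔT = λ ΔF = 0.58 × 4.70 = 2.7260 K.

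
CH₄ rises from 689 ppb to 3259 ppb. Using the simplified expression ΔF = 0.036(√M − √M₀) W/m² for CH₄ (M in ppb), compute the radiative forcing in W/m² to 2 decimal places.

ΔF = 1.11 W/m²

CH₄: 0.036 × (√3259 − √689) = 0.036 × (57.0877 − 26.2488) = 0.036 × 30.8389 = 1.1102 W/m².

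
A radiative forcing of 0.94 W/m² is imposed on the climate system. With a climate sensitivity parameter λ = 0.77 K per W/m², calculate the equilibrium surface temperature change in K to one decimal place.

ΔT = λ ΔF = 0.77 × 0.94 = 0.7238 K.

ΔT = 0.7 K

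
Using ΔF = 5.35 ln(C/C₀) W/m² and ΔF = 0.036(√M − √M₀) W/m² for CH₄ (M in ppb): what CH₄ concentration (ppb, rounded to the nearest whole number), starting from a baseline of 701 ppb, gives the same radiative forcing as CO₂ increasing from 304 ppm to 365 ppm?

CO₂ forcing: 5.35 × ln(365/304) = 5.35 × 0.182870 = 0.97835 W/m².
Set 0.036(√M − √701) = 0.97835: √M = 0.97835/0.036 + √701 = 27.1764 + 26.4764 = 53.6528.
M = (53.6528)² = 2878.62 ppb.

M ≈ 2879 ppb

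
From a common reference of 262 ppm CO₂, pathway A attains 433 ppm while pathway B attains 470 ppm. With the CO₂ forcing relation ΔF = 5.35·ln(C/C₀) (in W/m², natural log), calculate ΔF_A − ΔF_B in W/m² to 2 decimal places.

ΔF_A − ΔF_B = -0.44 W/m²

ΔF_A = 5.35 ln(433/262) = 5.35 × 0.50239 = 2.6878 W/m².
ΔF_B = 5.35 ln(470/262) = 5.35 × 0.58439 = 3.1265 W/m².
Difference: 2.6878 − 3.1265 = -0.4387 W/m².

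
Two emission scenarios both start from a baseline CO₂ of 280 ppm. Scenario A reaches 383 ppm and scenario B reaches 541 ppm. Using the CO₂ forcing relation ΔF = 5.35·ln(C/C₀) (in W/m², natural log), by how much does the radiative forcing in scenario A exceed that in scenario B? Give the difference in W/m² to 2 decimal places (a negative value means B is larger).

ΔF_A − ΔF_B = -1.85 W/m²

ΔF_A = 5.35 ln(383/280) = 5.35 × 0.31325 = 1.6759 W/m².
ΔF_B = 5.35 ln(541/280) = 5.35 × 0.65863 = 3.5237 W/m².
Difference: 1.6759 − 3.5237 = -1.8478 W/m².
(Equivalently, ΔF_A − ΔF_B = 5.35 ln(383/541) = 5.35 × -0.34538 = -1.8478 W/m².)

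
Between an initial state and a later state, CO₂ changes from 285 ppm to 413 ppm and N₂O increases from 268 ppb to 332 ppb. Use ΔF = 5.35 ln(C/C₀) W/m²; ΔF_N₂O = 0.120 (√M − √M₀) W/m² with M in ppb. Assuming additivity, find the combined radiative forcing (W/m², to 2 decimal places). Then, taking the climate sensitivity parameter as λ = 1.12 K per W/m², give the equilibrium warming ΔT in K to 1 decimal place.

CO₂: 5.35 × ln(413/285) = 5.35 × ln(1.44912) = 5.35 × 0.37096 = 1.9846 W/m².
N₂O: 0.120 × (√332 − √268) = 0.120 × (18.2209 − 16.3707) = 0.120 × 1.8502 = 0.2220 W/m².
Total ΔF = 1.9846 + 0.2220 = 2.2066 W/m².
ΔT = λ ΔF = 1.12 × 2.21 = 2.4752 K.

ΔF = 2.21 W/m²; ΔT = 2.5 K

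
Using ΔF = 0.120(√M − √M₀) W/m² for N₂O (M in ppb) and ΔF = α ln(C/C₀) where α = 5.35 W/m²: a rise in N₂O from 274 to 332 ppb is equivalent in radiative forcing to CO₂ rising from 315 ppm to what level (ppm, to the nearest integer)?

C ≈ 327 ppm

N₂O forcing: 0.120 × (√332 − √274) = 0.120 × (18.2209 − 16.5529) = 0.120 × 1.6680 = 0.20016 W/m².
Set 5.35 ln(C/315) = 0.20016: ln(C/315) = 0.20016/5.35 = 0.03741, so C = 315 × e^0.03741 = 315 × 1.03812 = 327.01 ppm.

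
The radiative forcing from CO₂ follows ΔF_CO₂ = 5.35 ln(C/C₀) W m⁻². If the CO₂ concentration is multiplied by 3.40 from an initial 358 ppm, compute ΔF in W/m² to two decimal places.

ΔF = 6.55 W/m²

Because the forcing depends only on the ratio C/C₀, the initial concentration does not enter.
ΔF = 5.35 × ln(3.40) = 5.35 × 1.22378 = 6.5472 W/m².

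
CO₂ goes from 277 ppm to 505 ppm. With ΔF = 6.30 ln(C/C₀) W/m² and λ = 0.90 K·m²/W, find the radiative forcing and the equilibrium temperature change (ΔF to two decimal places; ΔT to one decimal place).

ΔF = 3.78 W/m²; ΔT = 3.4 K

CO₂: 6.30 × ln(505/277) = 6.30 × ln(1.82310) = 6.30 × 0.60054 = 3.7834 W/m².
ΔT = λ ΔF = 0.90 × 3.78 = 3.4020 K.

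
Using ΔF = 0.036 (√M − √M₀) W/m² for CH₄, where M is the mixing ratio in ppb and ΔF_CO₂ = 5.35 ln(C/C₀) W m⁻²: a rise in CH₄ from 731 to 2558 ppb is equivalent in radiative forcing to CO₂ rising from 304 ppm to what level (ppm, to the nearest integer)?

C ≈ 356 ppm

CH₄ forcing: 0.036 × (√2558 − √731) = 0.036 × (50.5767 − 27.0370) = 0.036 × 23.5397 = 0.84743 W/m².
Set 5.35 ln(C/304) = 0.84743: ln(C/304) = 0.84743/5.35 = 0.15840, so C = 304 × e^0.15840 = 304 × 1.17163 = 356.18 ppm.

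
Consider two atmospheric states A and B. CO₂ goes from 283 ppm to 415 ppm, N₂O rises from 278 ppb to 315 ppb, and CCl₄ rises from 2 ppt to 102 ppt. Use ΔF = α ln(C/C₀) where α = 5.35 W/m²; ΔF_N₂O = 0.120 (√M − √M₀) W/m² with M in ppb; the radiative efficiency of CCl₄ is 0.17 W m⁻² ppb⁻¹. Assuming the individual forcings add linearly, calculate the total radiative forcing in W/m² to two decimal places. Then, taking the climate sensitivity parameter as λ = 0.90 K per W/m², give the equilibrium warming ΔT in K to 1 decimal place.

ΔF = 2.19 W/m²; ΔT = 2.0 K

CO₂: 5.35 × ln(415/283) = 5.35 × ln(1.46643) = 5.35 × 0.38283 = 2.0481 W/m².
N₂O: 0.120 × (√315 − √278) = 0.120 × (17.7482 − 16.6733) = 0.120 × 1.0749 = 0.1290 W/m².
CCl₄: Δ = 102 − 2 = 100 ppt = 0.100 ppb; ΔF = 0.17 × 0.100 = 0.0170 W/m².
Total ΔF = 2.0481 + 0.1290 + 0.0170 = 2.1941 W/m².
ΔT = λ ΔF = 0.90 × 2.19 = 1.9710 K.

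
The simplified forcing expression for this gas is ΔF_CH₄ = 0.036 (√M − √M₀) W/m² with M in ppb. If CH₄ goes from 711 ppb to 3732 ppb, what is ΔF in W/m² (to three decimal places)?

CH₄: 0.036 × (√3732 − √711) = 0.036 × (61.0901 − 26.6646) = 0.036 × 34.4255 = 1.2393 W/m².

ΔF = 1.239 W/m²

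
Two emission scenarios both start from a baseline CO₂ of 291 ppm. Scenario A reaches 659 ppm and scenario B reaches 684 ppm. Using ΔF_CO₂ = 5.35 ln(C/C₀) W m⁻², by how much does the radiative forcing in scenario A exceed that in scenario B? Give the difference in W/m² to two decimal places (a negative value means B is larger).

ΔF_A − ΔF_B = -0.20 W/m²

ΔF_A = 5.35 ln(659/291) = 5.35 × 0.81740 = 4.3731 W/m².
ΔF_B = 5.35 ln(684/291) = 5.35 × 0.85463 = 4.5723 W/m².
Difference: 4.3731 − 4.5723 = -0.1992 W/m².
(Equivalently, ΔF_A − ΔF_B = 5.35 ln(659/684) = 5.35 × -0.03723 = -0.1992 W/m².)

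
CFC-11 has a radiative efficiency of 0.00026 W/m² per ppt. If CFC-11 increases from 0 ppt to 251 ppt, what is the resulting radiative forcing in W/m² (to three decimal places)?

CFC-11: ΔF = 0.00026 × (251 − 0) = 0.00026 × 251 = 0.0653 W/m².

ΔF = 0.065 W/m²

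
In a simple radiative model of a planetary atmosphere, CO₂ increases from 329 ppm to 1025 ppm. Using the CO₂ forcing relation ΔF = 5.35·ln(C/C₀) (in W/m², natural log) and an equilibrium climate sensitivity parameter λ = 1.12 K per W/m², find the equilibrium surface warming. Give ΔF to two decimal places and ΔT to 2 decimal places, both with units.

CO₂: 5.35 × ln(1025/329) = 5.35 × ln(3.11550) = 5.35 × 1.13639 = 6.0797 W/m².
ΔT = λ ΔF = 1.12 × 6.08 = 6.8096 K.

ΔF = 6.08 W/m²; ΔT = 6.81 K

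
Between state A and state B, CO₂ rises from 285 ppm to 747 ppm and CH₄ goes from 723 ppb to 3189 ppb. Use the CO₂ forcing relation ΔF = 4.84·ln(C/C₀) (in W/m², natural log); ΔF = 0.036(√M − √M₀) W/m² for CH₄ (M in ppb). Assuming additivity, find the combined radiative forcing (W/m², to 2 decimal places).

CO₂: 4.84 × ln(747/285) = 4.84 × ln(2.62105) = 4.84 × 0.96358 = 4.6637 W/m².
CH₄: 0.036 × (√3189 − √723) = 0.036 × (56.4712 − 26.8887) = 0.036 × 29.5825 = 1.0650 W/m².
Total ΔF = 4.6637 + 1.0650 = 5.7287 W/m².

ΔF = 5.73 W/m²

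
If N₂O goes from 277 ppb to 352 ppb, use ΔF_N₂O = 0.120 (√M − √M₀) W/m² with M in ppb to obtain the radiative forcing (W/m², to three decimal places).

ΔF = 0.254 W/m²

N₂O: 0.120 × (√352 − √277) = 0.120 × (18.7617 − 16.6433) = 0.120 × 2.1184 = 0.2542 W/m².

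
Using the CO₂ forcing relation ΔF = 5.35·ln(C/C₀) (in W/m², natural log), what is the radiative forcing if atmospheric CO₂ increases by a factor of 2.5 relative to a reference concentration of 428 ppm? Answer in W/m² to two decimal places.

ΔF = 5.35 × ln(2.5) = 5.35 × 0.91629 = 4.9022 W/m².

ΔF = 4.90 W/m²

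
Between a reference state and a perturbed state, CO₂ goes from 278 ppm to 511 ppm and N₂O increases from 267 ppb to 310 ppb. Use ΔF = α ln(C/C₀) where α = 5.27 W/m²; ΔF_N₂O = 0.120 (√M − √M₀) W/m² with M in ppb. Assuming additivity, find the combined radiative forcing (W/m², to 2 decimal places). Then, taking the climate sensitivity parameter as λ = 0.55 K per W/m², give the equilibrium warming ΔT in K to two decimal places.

ΔF = 3.36 W/m²; ΔT = 1.85 K

CO₂: 5.27 × ln(511/278) = 5.27 × ln(1.83813) = 5.27 × 0.60875 = 3.2081 W/m².
N₂O: 0.120 × (√310 − √267) = 0.120 × (17.6068 − 16.3401) = 0.120 × 1.2667 = 0.1520 W/m².
Total ΔF = 3.2081 + 0.1520 = 3.3601 W/m².
ΔT = λ ΔF = 0.55 × 3.36 = 1.8480 K.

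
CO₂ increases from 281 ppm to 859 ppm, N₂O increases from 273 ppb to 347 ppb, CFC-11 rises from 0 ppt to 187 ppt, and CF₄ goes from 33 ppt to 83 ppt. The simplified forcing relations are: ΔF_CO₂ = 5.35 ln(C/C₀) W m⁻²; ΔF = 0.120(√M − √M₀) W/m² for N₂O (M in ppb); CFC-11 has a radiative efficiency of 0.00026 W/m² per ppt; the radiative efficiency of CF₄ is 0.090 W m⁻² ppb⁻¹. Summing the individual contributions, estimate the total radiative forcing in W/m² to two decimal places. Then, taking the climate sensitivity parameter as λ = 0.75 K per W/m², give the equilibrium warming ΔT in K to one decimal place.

CO₂: 5.35 × ln(859/281) = 5.35 × ln(3.05694) = 5.35 × 1.11741 = 5.9781 W/m².
N₂O: 0.120 × (√347 − √273) = 0.120 × (18.6279 − 16.5227) = 0.120 × 2.1052 = 0.2526 W/m².
CFC-11: ΔF = 0.00026 × (187 − 0) = 0.00026 × 187 = 0.0486 W/m².
CF₄: Δ = 83 − 33 = 50 ppt = 0.050 ppb; ΔF = 0.090 × 0.050 = 0.0045 W/m².
Total ΔF = 5.9781 + 0.2526 + 0.0486 + 0.0045 = 6.2838 W/m².
ΔT = λ ΔF = 0.75 × 6.28 = 4.7100 K.

ΔF = 6.28 W/m²; ΔT = 4.7 K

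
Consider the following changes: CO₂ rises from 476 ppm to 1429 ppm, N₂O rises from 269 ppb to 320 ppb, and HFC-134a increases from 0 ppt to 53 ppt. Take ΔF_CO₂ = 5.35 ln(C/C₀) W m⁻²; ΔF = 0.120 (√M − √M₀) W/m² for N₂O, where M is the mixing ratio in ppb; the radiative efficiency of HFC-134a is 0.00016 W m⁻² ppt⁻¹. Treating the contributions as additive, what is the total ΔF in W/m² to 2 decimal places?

ΔF = 6.07 W/m²

CO₂: 5.35 × ln(1429/476) = 5.35 × ln(3.00210) = 5.35 × 1.09931 = 5.8813 W/m².
N₂O: 0.120 × (√320 − √269) = 0.120 × (17.8885 − 16.4012) = 0.120 × 1.4873 = 0.1785 W/m².
HFC-134a: ΔF = 0.00016 × (53 − 0) = 0.00016 × 53 = 0.0085 W/m².
Total ΔF = 5.8813 + 0.1785 + 0.0085 = 6.0683 W/m².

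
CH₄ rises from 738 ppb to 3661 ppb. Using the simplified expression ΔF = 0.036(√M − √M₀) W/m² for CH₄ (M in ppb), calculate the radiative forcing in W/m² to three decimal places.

CH₄: 0.036 × (√3661 − √738) = 0.036 × (60.5062 − 27.1662) = 0.036 × 33.3400 = 1.2002 W/m².

ΔF = 1.200 W/m²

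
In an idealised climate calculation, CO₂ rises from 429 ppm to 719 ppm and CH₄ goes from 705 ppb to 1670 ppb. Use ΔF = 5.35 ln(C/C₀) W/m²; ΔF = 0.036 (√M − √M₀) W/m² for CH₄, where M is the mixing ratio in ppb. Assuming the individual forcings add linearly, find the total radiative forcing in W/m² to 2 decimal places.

CO₂: 5.35 × ln(719/429) = 5.35 × ln(1.67599) = 5.35 × 0.51640 = 2.7627 W/m².
CH₄: 0.036 × (√1670 − √705) = 0.036 × (40.8656 − 26.5518) = 0.036 × 14.3138 = 0.5153 W/m².
Total ΔF = 2.7627 + 0.5153 = 3.2780 W/m².

ΔF = 3.28 W/m²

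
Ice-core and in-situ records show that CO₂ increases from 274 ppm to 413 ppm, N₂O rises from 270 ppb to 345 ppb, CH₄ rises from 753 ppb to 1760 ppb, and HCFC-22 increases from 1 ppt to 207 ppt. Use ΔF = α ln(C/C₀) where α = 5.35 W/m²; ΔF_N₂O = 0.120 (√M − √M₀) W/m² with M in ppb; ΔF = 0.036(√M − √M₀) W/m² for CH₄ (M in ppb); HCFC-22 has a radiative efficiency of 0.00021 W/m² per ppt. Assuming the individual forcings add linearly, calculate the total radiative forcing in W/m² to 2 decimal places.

CO₂: 5.35 × ln(413/274) = 5.35 × ln(1.50730) = 5.35 × 0.41032 = 2.1952 W/m².
N₂O: 0.120 × (√345 − √270) = 0.120 × (18.5742 − 16.4317) = 0.120 × 2.1425 = 0.2571 W/m².
CH₄: 0.036 × (√1760 − √753) = 0.036 × (41.9524 − 27.4408) = 0.036 × 14.5116 = 0.5224 W/m².
HCFC-22: ΔF = 0.00021 × (207 − 1) = 0.00021 × 206 = 0.0433 W/m².
Total ΔF = 2.1952 + 0.2571 + 0.5224 + 0.0433 = 3.0180 W/m².

ΔF = 3.02 W/m²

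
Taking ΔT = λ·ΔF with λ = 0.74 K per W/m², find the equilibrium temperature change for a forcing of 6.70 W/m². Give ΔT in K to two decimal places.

ΔT = 4.96 K

ΔT = λ ΔF = 0.74 × 6.70 = 4.9580 K.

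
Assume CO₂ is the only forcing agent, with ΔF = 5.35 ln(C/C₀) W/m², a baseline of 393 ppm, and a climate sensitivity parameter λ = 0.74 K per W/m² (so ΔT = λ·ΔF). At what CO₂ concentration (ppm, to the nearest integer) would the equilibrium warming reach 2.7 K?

C ≈ 777 ppm

Required forcing: ΔF = ΔT/λ = 2.7/0.74 = 3.6486 W/m².
Then ln(C/393) = ΔF/5.35 = 3.6486/5.35 = 0.68198.
So C = 393 × e^0.68198 = 393 × 1.97779 = 777.27 ppm.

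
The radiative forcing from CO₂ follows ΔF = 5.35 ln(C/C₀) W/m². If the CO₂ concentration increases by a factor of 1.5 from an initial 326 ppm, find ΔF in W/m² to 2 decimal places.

Because the forcing depends only on the ratio C/C₀, the initial concentration does not enter.
ΔF = 5.35 × ln(1.5) = 5.35 × 0.40547 = 2.1693 W/m².

ΔF = 2.17 W/m²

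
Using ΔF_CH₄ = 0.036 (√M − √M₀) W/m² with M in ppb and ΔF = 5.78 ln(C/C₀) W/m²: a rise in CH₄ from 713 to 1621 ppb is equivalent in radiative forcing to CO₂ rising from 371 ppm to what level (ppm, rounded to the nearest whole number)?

CH₄ forcing: 0.036 × (√1621 − √713) = 0.036 × (40.2616 − 26.7021) = 0.036 × 13.5595 = 0.48814 W/m².
Set 5.78 ln(C/371) = 0.48814: ln(C/371) = 0.48814/5.78 = 0.08445, so C = 371 × e^0.08445 = 371 × 1.08812 = 403.69 ppm.

C ≈ 404 ppm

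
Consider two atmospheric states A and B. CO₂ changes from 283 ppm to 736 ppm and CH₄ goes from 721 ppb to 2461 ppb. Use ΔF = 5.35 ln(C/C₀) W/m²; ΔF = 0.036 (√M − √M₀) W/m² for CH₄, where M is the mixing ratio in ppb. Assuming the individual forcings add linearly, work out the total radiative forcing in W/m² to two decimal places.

CO₂: 5.35 × ln(736/283) = 5.35 × ln(2.60071) = 5.35 × 0.95578 = 5.1134 W/m².
CH₄: 0.036 × (√2461 − √721) = 0.036 × (49.6085 − 26.8514) = 0.036 × 22.7571 = 0.8193 W/m².
Total ΔF = 5.1134 + 0.8193 = 5.9327 W/m².

ΔF = 5.93 W/m²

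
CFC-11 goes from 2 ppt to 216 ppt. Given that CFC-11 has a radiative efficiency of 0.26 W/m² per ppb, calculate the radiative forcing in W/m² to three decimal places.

CFC-11: Δ = 216 − 2 = 214 ppt = 0.214 ppb; ΔF = 0.26 × 0.214 = 0.0556 W/m².

ΔF = 0.056 W/m²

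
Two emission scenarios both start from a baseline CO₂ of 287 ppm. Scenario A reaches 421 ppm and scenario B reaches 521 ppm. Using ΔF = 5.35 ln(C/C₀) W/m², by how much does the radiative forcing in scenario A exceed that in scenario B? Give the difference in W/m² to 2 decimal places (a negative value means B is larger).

ΔF_A − ΔF_B = -1.14 W/m²

ΔF_A = 5.35 ln(421/287) = 5.35 × 0.38315 = 2.0499 W/m².
ΔF_B = 5.35 ln(521/287) = 5.35 × 0.59627 = 3.1900 W/m².
Difference: 2.0499 − 3.1900 = -1.1401 W/m².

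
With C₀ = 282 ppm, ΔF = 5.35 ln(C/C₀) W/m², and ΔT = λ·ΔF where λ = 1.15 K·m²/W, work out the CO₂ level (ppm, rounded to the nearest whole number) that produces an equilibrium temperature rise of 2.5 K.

Required forcing: ΔF = ΔT/λ = 2.5/1.15 = 2.1739 W/m².
Then ln(C/282) = ΔF/5.35 = 2.1739/5.35 = 0.40634.
So C = 282 × e^0.40634 = 282 × 1.50131 = 423.37 ppm.

C ≈ 423 ppm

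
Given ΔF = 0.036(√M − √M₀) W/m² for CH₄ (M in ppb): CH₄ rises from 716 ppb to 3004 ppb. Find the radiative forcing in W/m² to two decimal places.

CH₄: 0.036 × (√3004 − √716) = 0.036 × (54.8088 − 26.7582) = 0.036 × 28.0506 = 1.0098 W/m².

ΔF = 1.01 W/m²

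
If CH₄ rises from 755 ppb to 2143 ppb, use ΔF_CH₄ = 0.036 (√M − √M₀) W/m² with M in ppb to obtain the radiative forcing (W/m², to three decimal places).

CH₄: 0.036 × (√2143 − √755) = 0.036 × (46.2925 − 27.4773) = 0.036 × 18.8152 = 0.6773 W/m².

ΔF = 0.677 W/m²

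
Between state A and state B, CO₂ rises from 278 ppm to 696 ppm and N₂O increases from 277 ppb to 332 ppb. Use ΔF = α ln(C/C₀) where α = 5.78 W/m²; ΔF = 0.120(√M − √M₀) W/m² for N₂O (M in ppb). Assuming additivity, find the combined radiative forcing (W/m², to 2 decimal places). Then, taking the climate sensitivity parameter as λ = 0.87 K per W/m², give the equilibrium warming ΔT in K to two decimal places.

ΔF = 5.49 W/m²; ΔT = 4.78 K

CO₂: 5.78 × ln(696/278) = 5.78 × ln(2.50360) = 5.78 × 0.91773 = 5.3045 W/m².
N₂O: 0.120 × (√332 − √277) = 0.120 × (18.2209 − 16.6433) = 0.120 × 1.5776 = 0.1893 W/m².
Total ΔF = 5.3045 + 0.1893 = 5.4938 W/m².
ΔT = λ ΔF = 0.87 × 5.49 = 4.7763 K.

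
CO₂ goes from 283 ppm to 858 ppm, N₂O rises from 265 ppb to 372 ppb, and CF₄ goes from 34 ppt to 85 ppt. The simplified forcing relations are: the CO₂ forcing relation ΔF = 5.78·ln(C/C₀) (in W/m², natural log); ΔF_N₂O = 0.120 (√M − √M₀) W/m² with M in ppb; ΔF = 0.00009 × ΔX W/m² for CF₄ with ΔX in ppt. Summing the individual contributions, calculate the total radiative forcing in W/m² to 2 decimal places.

CO₂: 5.78 × ln(858/283) = 5.78 × ln(3.03180) = 5.78 × 1.10916 = 6.4109 W/m².
N₂O: 0.120 × (√372 − √265) = 0.120 × (19.2873 − 16.2788) = 0.120 × 3.0085 = 0.3610 W/m².
CF₄: ΔF = 0.00009 × (85 − 34) = 0.00009 × 51 = 0.0046 W/m².
Total ΔF = 6.4109 + 0.3610 + 0.0046 = 6.7765 W/m².

ΔF = 6.78 W/m²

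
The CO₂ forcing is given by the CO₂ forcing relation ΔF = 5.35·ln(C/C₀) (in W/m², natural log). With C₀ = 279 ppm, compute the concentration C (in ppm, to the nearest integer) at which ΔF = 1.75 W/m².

C ≈ 387 ppm

Set 5.35 ln(C/279) = 1.75, so ln(C/279) = 1.75/5.35 = 0.32710.
Then C/279 = e^0.32710 = 1.38694, giving C = 279 × 1.38694 = 386.96 ppm.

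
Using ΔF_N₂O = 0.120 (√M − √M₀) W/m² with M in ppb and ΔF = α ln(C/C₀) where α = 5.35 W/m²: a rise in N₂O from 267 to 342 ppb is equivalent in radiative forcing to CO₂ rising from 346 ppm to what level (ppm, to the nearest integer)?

N₂O forcing: 0.120 × (√342 − √267) = 0.120 × (18.4932 − 16.3401) = 0.120 × 2.1531 = 0.25837 W/m².
Set 5.35 ln(C/346) = 0.25837: ln(C/346) = 0.25837/5.35 = 0.04829, so C = 346 × e^0.04829 = 346 × 1.04947 = 363.12 ppm.

C ≈ 363 ppm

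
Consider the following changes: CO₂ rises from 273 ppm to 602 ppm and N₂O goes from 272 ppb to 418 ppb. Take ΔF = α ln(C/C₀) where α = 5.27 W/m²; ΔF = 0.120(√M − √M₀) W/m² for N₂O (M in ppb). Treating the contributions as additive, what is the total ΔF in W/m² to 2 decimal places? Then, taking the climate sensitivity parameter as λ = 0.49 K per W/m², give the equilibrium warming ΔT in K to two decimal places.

CO₂: 5.27 × ln(602/273) = 5.27 × ln(2.20513) = 5.27 × 0.79079 = 4.1675 W/m².
N₂O: 0.120 × (√418 − √272) = 0.120 × (20.4450 − 16.4924) = 0.120 × 3.9526 = 0.4743 W/m².
Total ΔF = 4.1675 + 0.4743 = 4.6418 W/m².
ΔT = λ ΔF = 0.49 × 4.64 = 2.2736 K.

ΔF = 4.64 W/m²; ΔT = 2.27 K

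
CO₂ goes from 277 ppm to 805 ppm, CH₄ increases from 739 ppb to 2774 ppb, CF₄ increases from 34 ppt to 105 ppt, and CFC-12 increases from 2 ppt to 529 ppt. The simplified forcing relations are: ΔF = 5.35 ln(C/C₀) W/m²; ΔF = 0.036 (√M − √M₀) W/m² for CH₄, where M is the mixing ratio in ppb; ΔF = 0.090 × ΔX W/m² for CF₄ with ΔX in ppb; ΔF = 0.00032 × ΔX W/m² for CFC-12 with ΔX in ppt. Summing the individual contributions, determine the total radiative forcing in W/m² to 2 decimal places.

ΔF = 6.80 W/m²

CO₂: 5.35 × ln(805/277) = 5.35 × ln(2.90614) = 5.35 × 1.06683 = 5.7075 W/m².
CH₄: 0.036 × (√2774 − √739) = 0.036 × (52.6688 − 27.1846) = 0.036 × 25.4842 = 0.9174 W/m².
CF₄: Δ = 105 − 34 = 71 ppt = 0.071 ppb; ΔF = 0.090 × 0.071 = 0.0064 W/m².
CFC-12: ΔF = 0.00032 × (529 − 2) = 0.00032 × 527 = 0.1686 W/m².
Total ΔF = 5.7075 + 0.9174 + 0.0064 + 0.1686 = 6.7999 W/m².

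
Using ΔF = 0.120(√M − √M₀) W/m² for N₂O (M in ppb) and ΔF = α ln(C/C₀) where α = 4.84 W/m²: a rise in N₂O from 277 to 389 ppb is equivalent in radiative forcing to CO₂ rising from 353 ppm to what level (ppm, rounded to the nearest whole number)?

C ≈ 381 ppm

N₂O forcing: 0.120 × (√389 − √277) = 0.120 × (19.7231 − 16.6433) = 0.120 × 3.0798 = 0.36958 W/m².
Set 4.84 ln(C/353) = 0.36958: ln(C/353) = 0.36958/4.84 = 0.07636, so C = 353 × e^0.07636 = 353 × 1.07935 = 381.01 ppm.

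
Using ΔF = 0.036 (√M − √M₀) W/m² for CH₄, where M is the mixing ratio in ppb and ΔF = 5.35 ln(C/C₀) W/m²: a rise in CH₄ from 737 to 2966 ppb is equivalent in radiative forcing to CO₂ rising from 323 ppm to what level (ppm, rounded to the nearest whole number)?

C ≈ 388 ppm

CH₄ forcing: 0.036 × (√2966 − √737) = 0.036 × (54.4610 − 27.1477) = 0.036 × 27.3133 = 0.98328 W/m².
Set 5.35 ln(C/323) = 0.98328: ln(C/323) = 0.98328/5.35 = 0.18379, so C = 323 × e^0.18379 = 323 × 1.20176 = 388.17 ppm.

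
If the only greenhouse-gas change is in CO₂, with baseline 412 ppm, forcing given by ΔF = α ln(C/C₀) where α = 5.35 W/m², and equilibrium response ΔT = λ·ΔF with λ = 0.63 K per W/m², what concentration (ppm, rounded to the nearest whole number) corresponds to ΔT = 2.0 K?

Required forcing: ΔF = ΔT/λ = 2.0/0.63 = 3.1746 W/m².
Then ln(C/412) = ΔF/5.35 = 3.1746/5.35 = 0.59338.
So C = 412 × e^0.59338 = 412 × 1.81010 = 745.76 ppm.

C ≈ 746 ppm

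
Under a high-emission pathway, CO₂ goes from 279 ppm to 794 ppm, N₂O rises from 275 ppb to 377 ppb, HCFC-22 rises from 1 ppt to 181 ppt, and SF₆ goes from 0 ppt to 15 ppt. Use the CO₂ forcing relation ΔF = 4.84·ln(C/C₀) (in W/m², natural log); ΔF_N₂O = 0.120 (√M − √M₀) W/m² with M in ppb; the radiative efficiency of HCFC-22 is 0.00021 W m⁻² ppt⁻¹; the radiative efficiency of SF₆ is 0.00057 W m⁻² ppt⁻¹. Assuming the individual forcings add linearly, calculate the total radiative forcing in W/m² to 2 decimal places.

ΔF = 5.45 W/m²

CO₂: 4.84 × ln(794/279) = 4.84 × ln(2.84588) = 4.84 × 1.04587 = 5.0620 W/m².
N₂O: 0.120 × (√377 − √275) = 0.120 × (19.4165 − 16.5831) = 0.120 × 2.8334 = 0.3400 W/m².
HCFC-22: ΔF = 0.00021 × (181 − 1) = 0.00021 × 180 = 0.0378 W/m².
SF₆: ΔF = 0.00057 × (15 − 0) = 0.00057 × 15 = 0.0086 W/m².
Total ΔF = 5.0620 + 0.3400 + 0.0378 + 0.0086 = 5.4484 W/m².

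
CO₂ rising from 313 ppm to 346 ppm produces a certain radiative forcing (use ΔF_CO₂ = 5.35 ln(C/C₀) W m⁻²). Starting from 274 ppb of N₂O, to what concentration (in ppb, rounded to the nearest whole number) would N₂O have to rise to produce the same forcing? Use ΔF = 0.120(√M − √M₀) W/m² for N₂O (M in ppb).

CO₂ forcing: 5.35 × ln(346/313) = 5.35 × 0.100236 = 0.53626 W/m².
Set 0.120(√M − √274) = 0.53626: √M = 0.53626/0.120 + √274 = 4.4688 + 16.5529 = 21.0217.
M = (21.0217)² = 441.91 ppb.

M ≈ 442 ppb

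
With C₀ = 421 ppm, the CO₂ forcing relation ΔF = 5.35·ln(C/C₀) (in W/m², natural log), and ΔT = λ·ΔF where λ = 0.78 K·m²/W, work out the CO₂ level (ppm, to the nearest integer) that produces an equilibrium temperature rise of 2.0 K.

C ≈ 680 ppm

Required forcing: ΔF = ΔT/λ = 2.0/0.78 = 2.5641 W/m².
Then ln(C/421) = ΔF/5.35 = 2.5641/5.35 = 0.47927.
So C = 421 × e^0.47927 = 421 × 1.61490 = 679.87 ppm.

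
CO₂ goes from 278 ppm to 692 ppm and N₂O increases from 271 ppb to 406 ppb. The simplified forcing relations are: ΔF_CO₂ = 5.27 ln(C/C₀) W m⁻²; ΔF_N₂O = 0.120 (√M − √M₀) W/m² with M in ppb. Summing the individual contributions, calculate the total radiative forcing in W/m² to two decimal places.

CO₂: 5.27 × ln(692/278) = 5.27 × ln(2.48921) = 5.27 × 0.91197 = 4.8061 W/m².
N₂O: 0.120 × (√406 − √271) = 0.120 × (20.1494 − 16.4621) = 0.120 × 3.6873 = 0.4425 W/m².
Total ΔF = 4.8061 + 0.4425 = 5.2486 W/m².

ΔF = 5.25 W/m²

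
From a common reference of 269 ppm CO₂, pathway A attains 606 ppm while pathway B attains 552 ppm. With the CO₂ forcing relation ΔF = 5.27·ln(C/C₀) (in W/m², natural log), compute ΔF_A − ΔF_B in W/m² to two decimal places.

ΔF_A − ΔF_B = 0.49 W/m²

ΔF_A = 5.27 ln(606/269) = 5.27 × 0.81217 = 4.2801 W/m².
ΔF_B = 5.27 ln(552/269) = 5.27 × 0.71884 = 3.7883 W/m².
Difference: 4.2801 − 3.7883 = 0.4918 W/m².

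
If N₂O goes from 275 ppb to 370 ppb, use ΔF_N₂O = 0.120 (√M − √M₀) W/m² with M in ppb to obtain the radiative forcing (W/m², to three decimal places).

ΔF = 0.318 W/m²

N₂O: 0.120 × (√370 − √275) = 0.120 × (19.2354 − 16.5831) = 0.120 × 2.6523 = 0.3183 W/m².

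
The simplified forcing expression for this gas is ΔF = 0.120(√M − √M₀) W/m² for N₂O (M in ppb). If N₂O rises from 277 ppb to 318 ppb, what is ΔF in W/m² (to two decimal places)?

ΔF = 0.14 W/m²

N₂O: 0.120 × (√318 − √277) = 0.120 × (17.8326 − 16.6433) = 0.120 × 1.1893 = 0.1427 W/m².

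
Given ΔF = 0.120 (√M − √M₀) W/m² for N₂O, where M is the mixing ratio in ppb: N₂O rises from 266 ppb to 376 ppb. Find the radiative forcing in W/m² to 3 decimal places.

N₂O: 0.120 × (√376 − √266) = 0.120 × (19.3907 − 16.3095) = 0.120 × 3.0812 = 0.3697 W/m².

ΔF = 0.370 W/m²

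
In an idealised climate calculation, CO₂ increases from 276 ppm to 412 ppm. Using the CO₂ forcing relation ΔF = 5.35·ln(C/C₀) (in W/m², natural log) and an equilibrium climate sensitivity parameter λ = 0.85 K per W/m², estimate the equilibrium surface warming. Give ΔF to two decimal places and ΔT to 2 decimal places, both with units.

ΔF = 2.14 W/m²; ΔT = 1.82 K

CO₂: 5.35 × ln(412/276) = 5.35 × ln(1.49275) = 5.35 × 0.40062 = 2.1433 W/m².
ΔT = λ ΔF = 0.85 × 2.14 = 1.8190 K.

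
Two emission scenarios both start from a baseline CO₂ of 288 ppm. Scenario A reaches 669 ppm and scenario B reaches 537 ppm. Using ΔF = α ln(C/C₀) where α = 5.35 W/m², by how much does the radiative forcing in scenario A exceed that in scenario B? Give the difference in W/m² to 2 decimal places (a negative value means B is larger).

ΔF_A − ΔF_B = 1.18 W/m²

ΔF_A = 5.35 ln(669/288) = 5.35 × 0.84282 = 4.5091 W/m².
ΔF_B = 5.35 ln(537/288) = 5.35 × 0.62304 = 3.3333 W/m².
Difference: 4.5091 − 3.3333 = 1.1758 W/m².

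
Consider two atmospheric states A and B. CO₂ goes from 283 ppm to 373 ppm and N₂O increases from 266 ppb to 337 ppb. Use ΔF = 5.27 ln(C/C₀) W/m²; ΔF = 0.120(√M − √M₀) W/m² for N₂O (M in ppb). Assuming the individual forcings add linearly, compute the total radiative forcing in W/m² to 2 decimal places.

CO₂: 5.27 × ln(373/283) = 5.27 × ln(1.31802) = 5.27 × 0.27613 = 1.4552 W/m².
N₂O: 0.120 × (√337 − √266) = 0.120 × (18.3576 − 16.3095) = 0.120 × 2.0481 = 0.2458 W/m².
Total ΔF = 1.4552 + 0.2458 = 1.7010 W/m².

ΔF = 1.70 W/m²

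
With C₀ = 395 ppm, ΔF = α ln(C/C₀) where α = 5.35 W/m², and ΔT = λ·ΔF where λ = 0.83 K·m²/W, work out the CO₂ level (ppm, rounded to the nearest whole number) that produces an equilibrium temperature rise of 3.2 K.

C ≈ 812 ppm

Required forcing: ΔF = ΔT/λ = 3.2/0.83 = 3.8554 W/m².
Then ln(C/395) = ΔF/5.35 = 3.8554/5.35 = 0.72064.
So C = 395 × e^0.72064 = 395 × 2.05575 = 812.02 ppm.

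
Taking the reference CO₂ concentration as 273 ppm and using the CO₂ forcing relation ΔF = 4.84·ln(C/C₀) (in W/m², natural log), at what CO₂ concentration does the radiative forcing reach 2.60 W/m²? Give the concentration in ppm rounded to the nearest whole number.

Set 4.84 ln(C/273) = 2.60, so ln(C/273) = 2.60/4.84 = 0.53719.
Then C/273 = e^0.53719 = 1.71119, giving C = 273 × 1.71119 = 467.15 ppm.

C ≈ 467 ppm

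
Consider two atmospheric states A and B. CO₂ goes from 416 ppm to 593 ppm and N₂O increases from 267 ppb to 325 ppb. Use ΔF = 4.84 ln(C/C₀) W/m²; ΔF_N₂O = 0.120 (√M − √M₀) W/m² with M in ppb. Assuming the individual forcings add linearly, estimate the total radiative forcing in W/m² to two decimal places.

ΔF = 1.92 W/m²

CO₂: 4.84 × ln(593/416) = 4.84 × ln(1.42548) = 4.84 × 0.35451 = 1.7158 W/m².
N₂O: 0.120 × (√325 − √267) = 0.120 × (18.0278 − 16.3401) = 0.120 × 1.6877 = 0.2025 W/m².
Total ΔF = 1.7158 + 0.2025 = 1.9183 W/m².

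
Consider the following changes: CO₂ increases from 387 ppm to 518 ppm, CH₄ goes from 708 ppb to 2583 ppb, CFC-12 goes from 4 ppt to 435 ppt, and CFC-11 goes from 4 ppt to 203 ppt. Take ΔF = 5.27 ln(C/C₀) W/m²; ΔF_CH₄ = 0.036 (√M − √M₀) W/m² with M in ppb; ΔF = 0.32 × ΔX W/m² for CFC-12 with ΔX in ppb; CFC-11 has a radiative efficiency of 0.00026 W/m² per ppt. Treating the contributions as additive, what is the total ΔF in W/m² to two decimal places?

CO₂: 5.27 × ln(518/387) = 5.27 × ln(1.33850) = 5.27 × 0.29155 = 1.5365 W/m².
CH₄: 0.036 × (√2583 − √708) = 0.036 × (50.8232 − 26.6083) = 0.036 × 24.2149 = 0.8717 W/m².
CFC-12: Δ = 435 − 4 = 431 ppt = 0.431 ppb; ΔF = 0.32 × 0.431 = 0.1379 W/m².
CFC-11: ΔF = 0.00026 × (203 − 4) = 0.00026 × 199 = 0.0517 W/m².
Total ΔF = 1.5365 + 0.8717 + 0.1379 + 0.0517 = 2.5978 W/m².

ΔF = 2.60 W/m²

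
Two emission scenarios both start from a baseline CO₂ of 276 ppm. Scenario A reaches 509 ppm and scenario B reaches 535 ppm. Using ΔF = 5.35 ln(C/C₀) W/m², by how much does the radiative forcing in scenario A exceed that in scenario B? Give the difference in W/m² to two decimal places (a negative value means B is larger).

ΔF_A = 5.35 ln(509/276) = 5.35 × 0.61205 = 3.2745 W/m².
ΔF_B = 5.35 ln(535/276) = 5.35 × 0.66187 = 3.5410 W/m².
Difference: 3.2745 − 3.5410 = -0.2665 W/m².

ΔF_A − ΔF_B = -0.27 W/m²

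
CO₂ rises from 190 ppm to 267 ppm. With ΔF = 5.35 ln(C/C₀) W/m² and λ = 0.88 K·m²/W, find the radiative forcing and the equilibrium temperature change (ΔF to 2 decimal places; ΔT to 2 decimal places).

ΔF = 1.82 W/m²; ΔT = 1.60 K

CO₂: 5.35 × ln(267/190) = 5.35 × ln(1.40526) = 5.35 × 0.34022 = 1.8202 W/m².
ΔT = λ ΔF = 0.88 × 1.82 = 1.6016 K.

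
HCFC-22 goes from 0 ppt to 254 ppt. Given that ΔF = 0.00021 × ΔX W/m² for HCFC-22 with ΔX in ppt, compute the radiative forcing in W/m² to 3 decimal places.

ΔF = 0.053 W/m²

HCFC-22: ΔF = 0.00021 × (254 − 0) = 0.00021 × 254 = 0.0533 W/m².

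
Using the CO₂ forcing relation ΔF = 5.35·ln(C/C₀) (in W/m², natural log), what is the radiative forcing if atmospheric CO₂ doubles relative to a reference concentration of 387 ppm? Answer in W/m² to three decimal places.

ΔF = 3.708 W/m²

ΔF = 5.35 × ln(2) = 5.35 × 0.69315 = 3.7084 W/m².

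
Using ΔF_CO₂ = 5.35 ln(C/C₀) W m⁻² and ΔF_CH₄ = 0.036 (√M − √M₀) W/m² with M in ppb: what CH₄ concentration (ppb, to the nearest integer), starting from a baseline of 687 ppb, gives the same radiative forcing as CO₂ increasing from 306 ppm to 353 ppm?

CO₂ forcing: 5.35 × ln(353/306) = 5.35 × 0.142883 = 0.76442 W/m².
Set 0.036(√M − √687) = 0.76442: √M = 0.76442/0.036 + √687 = 21.2339 + 26.2107 = 47.4446.
M = (47.4446)² = 2250.99 ppb.

M ≈ 2251 ppb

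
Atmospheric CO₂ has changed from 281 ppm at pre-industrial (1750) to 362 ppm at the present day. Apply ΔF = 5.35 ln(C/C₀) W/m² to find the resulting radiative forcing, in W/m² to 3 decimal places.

CO₂ absorption bands are partially saturated, so forcing scales with the logarithm of the concentration ratio.
CO₂: 5.35 × ln(362/281) = 5.35 × ln(1.28826) = 5.35 × 0.25329 = 1.3551 W/m².

ΔF = 1.355 W/m²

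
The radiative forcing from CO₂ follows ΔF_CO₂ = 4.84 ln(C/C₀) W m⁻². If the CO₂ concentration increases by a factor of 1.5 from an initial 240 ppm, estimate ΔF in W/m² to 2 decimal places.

ΔF = 4.84 × ln(1.5) = 4.84 × 0.40547 = 1.9625 W/m².

ΔF = 1.96 W/m²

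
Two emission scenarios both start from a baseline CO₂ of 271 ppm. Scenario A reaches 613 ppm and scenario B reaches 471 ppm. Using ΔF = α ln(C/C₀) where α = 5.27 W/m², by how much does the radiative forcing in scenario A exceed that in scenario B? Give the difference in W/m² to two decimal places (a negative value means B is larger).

ΔF_A = 5.27 ln(613/271) = 5.27 × 0.81625 = 4.3016 W/m².
ΔF_B = 5.27 ln(471/271) = 5.27 × 0.55274 = 2.9129 W/m².
Difference: 4.3016 − 2.9129 = 1.3887 W/m².

ΔF_A − ΔF_B = 1.39 W/m²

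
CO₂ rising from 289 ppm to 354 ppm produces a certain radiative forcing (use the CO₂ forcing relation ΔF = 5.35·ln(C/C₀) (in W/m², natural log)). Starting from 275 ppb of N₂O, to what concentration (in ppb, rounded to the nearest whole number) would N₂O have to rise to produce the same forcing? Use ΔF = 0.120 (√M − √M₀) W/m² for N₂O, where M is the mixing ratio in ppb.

M ≈ 657 ppb

CO₂ forcing: 5.35 × ln(354/289) = 5.35 × 0.202870 = 1.08535 W/m².
Set 0.120(√M − √275) = 1.08535: √M = 1.08535/0.120 + √275 = 9.0446 + 16.5831 = 25.6277.
M = (25.6277)² = 656.78 ppb.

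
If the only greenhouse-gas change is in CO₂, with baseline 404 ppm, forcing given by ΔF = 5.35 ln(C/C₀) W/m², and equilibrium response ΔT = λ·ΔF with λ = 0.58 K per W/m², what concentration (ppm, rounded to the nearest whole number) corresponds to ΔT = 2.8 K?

Required forcing: ΔF = ΔT/λ = 2.8/0.58 = 4.8276 W/m².
Then ln(C/404) = ΔF/5.35 = 4.8276/5.35 = 0.90236.
So C = 404 × e^0.90236 = 404 × 2.46541 = 996.03 ppm.

C ≈ 996 ppm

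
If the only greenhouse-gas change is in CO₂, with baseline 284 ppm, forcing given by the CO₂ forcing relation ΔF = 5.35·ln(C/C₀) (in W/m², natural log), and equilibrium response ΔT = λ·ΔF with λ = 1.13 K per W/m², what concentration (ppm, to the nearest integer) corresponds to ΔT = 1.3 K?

C ≈ 352 ppm

Required forcing: ΔF = ΔT/λ = 1.3/1.13 = 1.1504 W/m².
Then ln(C/284) = ΔF/5.35 = 1.1504/5.35 = 0.21503.
So C = 284 × e^0.21503 = 284 × 1.23990 = 352.13 ppm.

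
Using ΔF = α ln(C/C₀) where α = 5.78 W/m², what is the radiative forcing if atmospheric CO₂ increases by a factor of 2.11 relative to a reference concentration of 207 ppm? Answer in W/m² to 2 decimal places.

ΔF = 4.32 W/m²

Because the forcing depends only on the ratio C/C₀, the initial concentration does not enter.
ΔF = 5.78 × ln(2.11) = 5.78 × 0.74669 = 4.3159 W/m².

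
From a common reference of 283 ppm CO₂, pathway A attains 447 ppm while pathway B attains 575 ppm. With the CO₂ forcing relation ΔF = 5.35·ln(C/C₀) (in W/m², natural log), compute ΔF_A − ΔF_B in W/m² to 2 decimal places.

ΔF_A = 5.35 ln(447/283) = 5.35 × 0.45711 = 2.4455 W/m².
ΔF_B = 5.35 ln(575/283) = 5.35 × 0.70892 = 3.7927 W/m².
Difference: 2.4455 − 3.7927 = -1.3472 W/m².
(Equivalently, ΔF_A − ΔF_B = 5.35 ln(447/575) = 5.35 × -0.25181 = -1.3472 W/m².)

ΔF_A − ΔF_B = -1.35 W/m²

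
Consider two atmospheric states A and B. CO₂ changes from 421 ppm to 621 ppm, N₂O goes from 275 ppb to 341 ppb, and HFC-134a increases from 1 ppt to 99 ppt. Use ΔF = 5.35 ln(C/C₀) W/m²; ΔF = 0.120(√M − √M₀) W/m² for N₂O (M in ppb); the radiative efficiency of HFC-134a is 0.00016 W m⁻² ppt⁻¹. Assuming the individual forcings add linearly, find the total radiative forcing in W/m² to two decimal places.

CO₂: 5.35 × ln(621/421) = 5.35 × ln(1.47506) = 5.35 × 0.38870 = 2.0795 W/m².
N₂O: 0.120 × (√341 − √275) = 0.120 × (18.4662 − 16.5831) = 0.120 × 1.8831 = 0.2260 W/m².
HFC-134a: ΔF = 0.00016 × (99 − 1) = 0.00016 × 98 = 0.0157 W/m².
Total ΔF = 2.0795 + 0.2260 + 0.0157 = 2.3212 W/m².

ΔF = 2.32 W/m²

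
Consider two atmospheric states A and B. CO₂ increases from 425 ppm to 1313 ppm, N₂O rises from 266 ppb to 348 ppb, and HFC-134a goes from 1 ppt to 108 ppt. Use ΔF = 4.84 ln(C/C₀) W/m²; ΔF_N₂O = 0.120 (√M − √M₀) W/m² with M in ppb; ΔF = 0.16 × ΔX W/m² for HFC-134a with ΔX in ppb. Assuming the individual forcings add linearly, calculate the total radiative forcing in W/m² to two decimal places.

ΔF = 5.76 W/m²

CO₂: 4.84 × ln(1313/425) = 4.84 × ln(3.08941) = 4.84 × 1.12798 = 5.4594 W/m².
N₂O: 0.120 × (√348 − √266) = 0.120 × (18.6548 − 16.3095) = 0.120 × 2.3453 = 0.2814 W/m².
HFC-134a: Δ = 108 − 1 = 107 ppt = 0.107 ppb; ΔF = 0.16 × 0.107 = 0.0171 W/m².
Total ΔF = 5.4594 + 0.2814 + 0.0171 = 5.7579 W/m².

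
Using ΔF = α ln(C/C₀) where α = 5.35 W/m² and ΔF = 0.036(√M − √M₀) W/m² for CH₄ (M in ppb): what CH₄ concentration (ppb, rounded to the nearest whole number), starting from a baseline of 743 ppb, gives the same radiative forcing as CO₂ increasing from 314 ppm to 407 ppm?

CO₂ forcing: 5.35 × ln(407/314) = 5.35 × 0.259420 = 1.38790 W/m².
Set 0.036(√M − √743) = 1.38790: √M = 1.38790/0.036 + √743 = 38.5528 + 27.2580 = 65.8108.
M = (65.8108)² = 4331.06 ppb.

M ≈ 4331 ppb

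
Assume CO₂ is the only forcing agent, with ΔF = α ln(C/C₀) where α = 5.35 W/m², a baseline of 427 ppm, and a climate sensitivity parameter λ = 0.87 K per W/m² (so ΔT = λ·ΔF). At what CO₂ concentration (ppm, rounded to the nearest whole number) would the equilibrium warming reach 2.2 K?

Required forcing: ΔF = ΔT/λ = 2.2/0.87 = 2.5287 W/m².
Then ln(C/427) = ΔF/5.35 = 2.5287/5.35 = 0.47265.
So C = 427 × e^0.47265 = 427 × 1.60424 = 685.01 ppm.

C ≈ 685 ppm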